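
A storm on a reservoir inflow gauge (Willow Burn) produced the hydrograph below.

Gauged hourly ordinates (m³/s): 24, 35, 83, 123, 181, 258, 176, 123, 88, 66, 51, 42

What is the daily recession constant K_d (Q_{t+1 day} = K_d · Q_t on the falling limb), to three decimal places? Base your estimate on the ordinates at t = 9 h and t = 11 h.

K_d ≈ 0.004

Between t = 9 h and t = 11 h the flow falls from 66 to 42 m³/s over 2×1 h = 2 h.
Per-interval ratio K = (42/66)^(1/2) = 0.7977; K_d = K^(24/1) = 0.004.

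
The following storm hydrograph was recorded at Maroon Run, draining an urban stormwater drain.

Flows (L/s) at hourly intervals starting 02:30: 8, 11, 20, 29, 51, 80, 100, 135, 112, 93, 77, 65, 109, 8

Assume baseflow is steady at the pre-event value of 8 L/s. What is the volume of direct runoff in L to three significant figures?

V ≈ 2.83 × 10^6 L

Direct-runoff ordinates (Q − Q_b): 0.0, 3.0, 12.0, 21.0, 43.0, 72.0, 92.0, 127.0, 104.0, 85.0, 69.0, 57.0, 101.0, 0.0 L/s.
ΣQ_DR = 786.0 L/s.
With Δt = 1 h = 3600 s, V = ΣQ_DR · Δt = 786.0 × 3600 = 2.83 × 10^6 L.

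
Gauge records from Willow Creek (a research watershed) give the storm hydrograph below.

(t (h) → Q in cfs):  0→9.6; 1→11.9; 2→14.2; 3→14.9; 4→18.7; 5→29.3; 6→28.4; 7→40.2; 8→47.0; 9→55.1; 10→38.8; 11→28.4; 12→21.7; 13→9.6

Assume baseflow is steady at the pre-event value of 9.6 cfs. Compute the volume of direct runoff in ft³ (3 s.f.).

V ≈ 8.40 × 10^5 ft³

Direct-runoff ordinates (Q − Q_b): 0.0, 2.3, 4.6, 5.3, 9.1, 19.7, 18.8, 30.6, 37.4, 45.5, 29.2, 18.8, 12.1, 0.0 cfs.
ΣQ_DR = 233.4 cfs.
With Δt = 1 h = 3600 s, V = ΣQ_DR · Δt = 233.4 × 3600 = 8.40 × 10^5 ft³.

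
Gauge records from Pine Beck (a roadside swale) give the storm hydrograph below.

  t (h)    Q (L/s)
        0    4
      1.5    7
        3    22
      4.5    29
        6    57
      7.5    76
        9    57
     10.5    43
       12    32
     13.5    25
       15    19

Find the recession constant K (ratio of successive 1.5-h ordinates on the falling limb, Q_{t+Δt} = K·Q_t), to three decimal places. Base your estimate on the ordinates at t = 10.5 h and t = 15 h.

Using the recession-limb readings at t = 10.5 h and t = 15 h: Q falls from 43 to 19 L/s over 3 intervals.
K = (Q₂/Q₁)^(1/3) = (19/43)^(1/3) = 0.762.

K ≈ 0.762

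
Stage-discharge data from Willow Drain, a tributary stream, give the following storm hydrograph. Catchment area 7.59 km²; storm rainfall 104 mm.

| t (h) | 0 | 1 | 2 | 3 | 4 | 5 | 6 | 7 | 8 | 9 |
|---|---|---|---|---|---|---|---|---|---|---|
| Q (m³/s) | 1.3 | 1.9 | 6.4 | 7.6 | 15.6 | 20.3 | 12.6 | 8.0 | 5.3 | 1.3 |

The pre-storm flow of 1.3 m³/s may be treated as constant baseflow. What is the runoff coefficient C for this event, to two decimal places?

C ≈ 0.31

ΣQ_DR = 67.30 m³/s; V = ΣQ_DR·Δt = 2.423 × 10^5 m³.
Runoff depth d = V / A = 31.92 mm.
C = d / P = 31.92 / 104 = 0.31.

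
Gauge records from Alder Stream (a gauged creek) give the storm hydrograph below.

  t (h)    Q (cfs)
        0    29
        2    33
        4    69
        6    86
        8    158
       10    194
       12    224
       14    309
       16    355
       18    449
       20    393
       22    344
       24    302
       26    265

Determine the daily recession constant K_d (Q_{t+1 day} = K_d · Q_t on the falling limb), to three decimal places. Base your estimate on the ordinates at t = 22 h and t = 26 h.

K_d ≈ 0.209

Between t = 22 h and t = 26 h the flow falls from 344 to 265 cfs over 2×2 h = 4 h.
Per-interval ratio K = (265/344)^(1/2) = 0.8777; K_d = K^(24/2) = 0.209.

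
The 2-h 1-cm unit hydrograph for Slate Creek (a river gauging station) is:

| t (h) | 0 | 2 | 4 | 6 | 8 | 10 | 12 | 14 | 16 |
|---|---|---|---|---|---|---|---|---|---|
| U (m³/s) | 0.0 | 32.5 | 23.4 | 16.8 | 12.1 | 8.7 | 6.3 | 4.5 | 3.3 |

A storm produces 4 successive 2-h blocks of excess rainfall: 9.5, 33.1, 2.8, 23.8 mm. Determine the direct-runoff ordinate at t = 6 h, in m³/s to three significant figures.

Q ≈ 103 m³/s

By discrete convolution, Q_j = Σ (P_i / 10 mm) · U_{j−i}.
At t = 6 h (j=3): Q = (9.5/10)·16.8 + (33.1/10)·23.4 + (2.8/10)·32.5 + (23.8/10)·0.0 = 103 m³/s.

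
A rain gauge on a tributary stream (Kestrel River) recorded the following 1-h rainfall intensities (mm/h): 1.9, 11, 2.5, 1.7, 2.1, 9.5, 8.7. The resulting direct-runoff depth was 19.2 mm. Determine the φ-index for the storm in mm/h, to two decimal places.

φ ≈ 3.33 mm/h

Only the 3 blocks with intensity above φ contribute runoff: 11, 9.5, 8.7 mm/h.
Σ(I−φ)·Δt = d  ⇒  (11+9.5+8.7 − 3φ)·1 = 19.2
φ = (29.20 − 19.2/1) / 3 = 3.33 mm/h.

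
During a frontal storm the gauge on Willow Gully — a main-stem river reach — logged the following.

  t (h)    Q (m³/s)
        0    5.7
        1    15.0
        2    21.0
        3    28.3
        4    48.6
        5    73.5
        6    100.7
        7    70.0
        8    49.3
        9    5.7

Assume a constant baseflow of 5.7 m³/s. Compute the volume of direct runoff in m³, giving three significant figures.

V ≈ 1.30 × 10^6 m³

Direct-runoff ordinates (Q − Q_b): 0.0, 9.3, 15.3, 22.6, 42.9, 67.8, 95.0, 64.3, 43.6, 0.0 m³/s.
ΣQ_DR = 360.8 m³/s.
With Δt = 1 h = 3600 s, V = ΣQ_DR · Δt = 360.8 × 3600 = 1.30 × 10^6 m³.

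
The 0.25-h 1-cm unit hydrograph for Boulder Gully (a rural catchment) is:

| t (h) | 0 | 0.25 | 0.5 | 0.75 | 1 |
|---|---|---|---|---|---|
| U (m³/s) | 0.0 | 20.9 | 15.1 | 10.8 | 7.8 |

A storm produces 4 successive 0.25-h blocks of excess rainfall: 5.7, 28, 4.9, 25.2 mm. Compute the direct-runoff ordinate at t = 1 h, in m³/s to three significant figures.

By discrete convolution, Q_j = Σ (P_i / 10 mm) · U_{j−i}.
At t = 1 h (j=4): Q = (5.7/10)·7.8 + (28/10)·10.8 + (4.9/10)·15.1 + (25.2/10)·20.9 = 94.8 m³/s.

Q ≈ 94.8 m³/s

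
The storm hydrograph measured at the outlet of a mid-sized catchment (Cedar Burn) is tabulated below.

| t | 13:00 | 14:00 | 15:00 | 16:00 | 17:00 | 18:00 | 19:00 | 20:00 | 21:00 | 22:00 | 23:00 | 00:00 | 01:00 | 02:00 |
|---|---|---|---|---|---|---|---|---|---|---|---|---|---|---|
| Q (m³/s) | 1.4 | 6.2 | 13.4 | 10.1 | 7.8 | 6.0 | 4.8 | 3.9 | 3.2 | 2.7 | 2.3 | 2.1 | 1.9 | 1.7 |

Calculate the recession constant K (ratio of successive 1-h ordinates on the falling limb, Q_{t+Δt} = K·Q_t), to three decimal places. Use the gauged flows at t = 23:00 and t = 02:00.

Using the recession-limb readings at t = 23:00 and t = 02:00: Q falls from 2.3 to 1.7 m³/s over 3 intervals.
K = (Q₂/Q₁)^(1/3) = (1.7/2.3)^(1/3) = 0.904.

K ≈ 0.904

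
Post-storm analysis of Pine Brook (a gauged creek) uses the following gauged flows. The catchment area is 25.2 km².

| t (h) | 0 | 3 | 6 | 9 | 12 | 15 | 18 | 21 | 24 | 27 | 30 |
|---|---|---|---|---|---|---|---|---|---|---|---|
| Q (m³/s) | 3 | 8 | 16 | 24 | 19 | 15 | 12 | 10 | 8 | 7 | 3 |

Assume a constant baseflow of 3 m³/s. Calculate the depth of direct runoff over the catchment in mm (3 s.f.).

d ≈ 39.4 mm

Direct runoff: 0.0, 5.0, 13.0, 21.0, 16.0, 12.0, 9.0, 7.0, 5.0, 4.0, 0.0 m³/s; ΣQ_DR = 92.00 m³/s.
V = ΣQ_DR · Δt = 92.00 × 10800 s = 9.936 × 10^5 m³.
Over A = 25.2 km², depth = V / A = 39.4 mm.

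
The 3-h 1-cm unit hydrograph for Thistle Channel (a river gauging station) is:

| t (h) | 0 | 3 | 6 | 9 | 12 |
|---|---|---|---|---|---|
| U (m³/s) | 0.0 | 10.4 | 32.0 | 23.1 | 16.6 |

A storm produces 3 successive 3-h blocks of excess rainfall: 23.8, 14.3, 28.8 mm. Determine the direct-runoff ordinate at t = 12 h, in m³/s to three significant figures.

By discrete convolution, Q_j = Σ (P_i / 10 mm) · U_{j−i}.
At t = 12 h (j=4): Q = (23.8/10)·16.6 + (14.3/10)·23.1 + (28.8/10)·32.0 = 165 m³/s.

Q ≈ 165 m³/s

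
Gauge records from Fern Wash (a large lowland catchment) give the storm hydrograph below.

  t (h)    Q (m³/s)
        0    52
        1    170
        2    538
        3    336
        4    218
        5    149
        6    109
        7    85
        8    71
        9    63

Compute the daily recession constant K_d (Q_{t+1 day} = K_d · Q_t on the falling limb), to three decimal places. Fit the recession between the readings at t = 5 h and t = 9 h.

Between t = 5 h and t = 9 h the flow falls from 149 to 63 m³/s over 4×1 h = 4 h.
Per-interval ratio K = (63/149)^(1/4) = 0.8064; K_d = K^(24/1) = 0.006.

K_d ≈ 0.006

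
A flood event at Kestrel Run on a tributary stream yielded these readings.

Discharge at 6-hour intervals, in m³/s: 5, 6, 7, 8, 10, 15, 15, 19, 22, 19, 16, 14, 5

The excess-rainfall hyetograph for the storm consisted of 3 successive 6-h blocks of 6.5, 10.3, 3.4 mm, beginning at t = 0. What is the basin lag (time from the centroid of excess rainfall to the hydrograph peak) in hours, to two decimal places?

Centroid of excess rainfall: t_c = Σ P_i·t̄_i / ΣP_i = 8.0792 h (block centres at 3, 9, 15 h).
Hydrograph peak occurs at t = 48 h, so basin lag t_L = 48 − 8.0792 = 39.92 h.

t_L ≈ 39.92 h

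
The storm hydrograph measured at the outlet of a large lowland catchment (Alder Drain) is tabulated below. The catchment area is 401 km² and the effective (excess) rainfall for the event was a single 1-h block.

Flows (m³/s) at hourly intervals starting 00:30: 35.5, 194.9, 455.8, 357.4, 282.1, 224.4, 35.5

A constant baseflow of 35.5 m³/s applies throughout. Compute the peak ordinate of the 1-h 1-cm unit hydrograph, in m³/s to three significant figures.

U_p ≈ 350 m³/s

Direct runoff: 0.0, 159.4, 420.3, 321.9, 246.6, 188.9, 0.0 m³/s; ΣQ_DR = 1337 m³/s, peak = 420.3 m³/s.
Runoff depth d = ΣQ_DR·Δt / A = 1337 × 3600 / (401 km²) = 12.00 mm.
The 1-cm UH is the DRH scaled by (10 mm)/d, so U_p = 420.3 × 10/12.00 = 350 m³/s.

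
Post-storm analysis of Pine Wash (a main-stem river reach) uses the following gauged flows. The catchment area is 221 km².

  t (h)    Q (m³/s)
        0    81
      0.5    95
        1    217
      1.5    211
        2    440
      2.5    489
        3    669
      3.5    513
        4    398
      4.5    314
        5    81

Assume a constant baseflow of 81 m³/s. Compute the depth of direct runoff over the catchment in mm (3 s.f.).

Direct runoff: 0.0, 14.0, 136.0, 130.0, 359.0, 408.0, 588.0, 432.0, 317.0, 233.0, 0.0 m³/s; ΣQ_DR = 2617 m³/s.
V = ΣQ_DR · Δt = 2617 × 1800 s = 4.711 × 10^6 m³.
Over A = 221 km², depth = V / A = 21.3 mm.

d ≈ 21.3 mm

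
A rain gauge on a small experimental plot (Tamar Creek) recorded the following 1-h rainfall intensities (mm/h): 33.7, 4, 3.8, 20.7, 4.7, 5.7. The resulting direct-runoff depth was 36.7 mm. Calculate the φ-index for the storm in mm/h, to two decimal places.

φ ≈ 8.85 mm/h

Only the 2 blocks with intensity above φ contribute runoff: 33.7, 20.7 mm/h.
Σ(I−φ)·Δt = d  ⇒  (33.7+20.7 − 2φ)·1 = 36.7
φ = (54.40 − 36.7/1) / 2 = 8.85 mm/h.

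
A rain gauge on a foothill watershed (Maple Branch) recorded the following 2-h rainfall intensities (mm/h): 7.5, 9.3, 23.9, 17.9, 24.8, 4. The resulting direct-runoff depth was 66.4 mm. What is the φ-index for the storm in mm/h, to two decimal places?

Only the 3 blocks with intensity above φ contribute runoff: 23.9, 17.9, 24.8 mm/h.
Σ(I−φ)·Δt = d  ⇒  (23.9+17.9+24.8 − 3φ)·2 = 66.4
φ = (66.60 − 66.4/2) / 3 = 11.13 mm/h.

φ ≈ 11.13 mm/h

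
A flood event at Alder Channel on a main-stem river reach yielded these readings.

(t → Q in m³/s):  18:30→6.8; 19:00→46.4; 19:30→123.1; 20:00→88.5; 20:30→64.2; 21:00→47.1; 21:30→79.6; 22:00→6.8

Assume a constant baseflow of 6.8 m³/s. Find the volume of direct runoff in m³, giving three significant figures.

V ≈ 7.35 × 10^5 m³

Direct-runoff ordinates (Q − Q_b): 0.0, 39.6, 116.3, 81.7, 57.4, 40.3, 72.8, 0.0 m³/s.
ΣQ_DR = 408.1 m³/s.
With Δt = 0.5 h = 1800 s, V = ΣQ_DR · Δt = 408.1 × 1800 = 7.35 × 10^5 m³.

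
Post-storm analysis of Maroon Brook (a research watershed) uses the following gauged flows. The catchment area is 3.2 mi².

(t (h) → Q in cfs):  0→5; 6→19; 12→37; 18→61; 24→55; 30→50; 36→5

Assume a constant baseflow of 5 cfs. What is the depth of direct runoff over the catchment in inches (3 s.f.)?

d ≈ 0.572 in

Direct runoff: 0.0, 14.0, 32.0, 56.0, 50.0, 45.0, 0.0 cfs; ΣQ_DR = 197.0 cfs.
V = ΣQ_DR · Δt = 197.0 × 21600 s = 4.255 × 10^6 ft³.
Over A = 3.2 mi², depth = V / A = 0.572 in.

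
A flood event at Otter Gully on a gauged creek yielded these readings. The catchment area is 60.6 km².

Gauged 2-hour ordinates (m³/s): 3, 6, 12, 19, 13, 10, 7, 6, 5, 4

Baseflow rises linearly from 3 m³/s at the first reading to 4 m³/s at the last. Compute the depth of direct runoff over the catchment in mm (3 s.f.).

Direct runoff: 0.00, 2.89, 8.78, 15.67, 9.56, 6.44, 3.33, 2.22, 1.11, 0.00 m³/s; ΣQ_DR = 50.00 m³/s.
V = ΣQ_DR · Δt = 50.00 × 7200 s = 3.600 × 10^5 m³.
Over A = 60.6 km², depth = V / A = 5.94 mm.

d ≈ 5.94 mm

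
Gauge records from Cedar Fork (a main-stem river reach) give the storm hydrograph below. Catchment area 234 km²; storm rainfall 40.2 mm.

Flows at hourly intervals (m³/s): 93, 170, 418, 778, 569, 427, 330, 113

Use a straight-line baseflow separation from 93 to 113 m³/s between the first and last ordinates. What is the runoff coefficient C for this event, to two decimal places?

ΣQ_DR = 2074 m³/s; V = ΣQ_DR·Δt = 7.466 × 10^6 m³.
Runoff depth d = V / A = 31.91 mm.
C = d / P = 31.91 / 40.2 = 0.79.

C ≈ 0.79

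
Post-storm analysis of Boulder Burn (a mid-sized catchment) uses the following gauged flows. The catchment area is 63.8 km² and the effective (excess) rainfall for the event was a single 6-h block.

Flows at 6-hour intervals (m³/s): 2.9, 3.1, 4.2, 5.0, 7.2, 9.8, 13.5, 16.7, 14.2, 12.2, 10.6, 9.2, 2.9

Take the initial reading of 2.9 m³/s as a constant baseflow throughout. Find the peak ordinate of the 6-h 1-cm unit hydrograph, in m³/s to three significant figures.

U_p ≈ 5.52 m³/s

Direct runoff: 0.0, 0.2, 1.3, 2.1, 4.3, 6.9, 10.6, 13.8, 11.3, 9.3, 7.7, 6.3, 0.0 m³/s; ΣQ_DR = 73.80 m³/s, peak = 13.8 m³/s.
Runoff depth d = ΣQ_DR·Δt / A = 73.80 × 21600 / (63.8 km²) = 24.99 mm.
The 1-cm UH is the DRH scaled by (10 mm)/d, so U_p = 13.8 × 10/24.99 = 5.52 m³/s.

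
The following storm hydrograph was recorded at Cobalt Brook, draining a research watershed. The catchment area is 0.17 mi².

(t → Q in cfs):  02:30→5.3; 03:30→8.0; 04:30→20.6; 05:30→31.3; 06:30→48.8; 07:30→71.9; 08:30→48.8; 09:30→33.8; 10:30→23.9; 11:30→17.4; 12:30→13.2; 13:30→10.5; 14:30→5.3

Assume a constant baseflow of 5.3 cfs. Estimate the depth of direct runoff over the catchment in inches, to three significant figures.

d ≈ 2.46 in

Direct runoff: 0.0, 2.7, 15.3, 26.0, 43.5, 66.6, 43.5, 28.5, 18.6, 12.1, 7.9, 5.2, 0.0 cfs; ΣQ_DR = 269.9 cfs.
V = ΣQ_DR · Δt = 269.9 × 3600 s = 9.716 × 10^5 ft³.
Over A = 0.17 mi², depth = V / A = 2.46 in.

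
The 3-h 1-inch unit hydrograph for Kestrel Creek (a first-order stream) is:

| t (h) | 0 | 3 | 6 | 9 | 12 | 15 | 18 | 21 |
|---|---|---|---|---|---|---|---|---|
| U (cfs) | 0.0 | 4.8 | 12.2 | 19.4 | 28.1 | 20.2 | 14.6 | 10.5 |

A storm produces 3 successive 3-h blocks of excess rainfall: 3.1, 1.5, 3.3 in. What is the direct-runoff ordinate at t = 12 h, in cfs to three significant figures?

Q ≈ 156 cfs

By discrete convolution, Q_j = Σ (P_i / 1 in) · U_{j−i}.
At t = 12 h (j=4): Q = (3.1/1)·28.1 + (1.5/1)·19.4 + (3.3/1)·12.2 = 156 cfs.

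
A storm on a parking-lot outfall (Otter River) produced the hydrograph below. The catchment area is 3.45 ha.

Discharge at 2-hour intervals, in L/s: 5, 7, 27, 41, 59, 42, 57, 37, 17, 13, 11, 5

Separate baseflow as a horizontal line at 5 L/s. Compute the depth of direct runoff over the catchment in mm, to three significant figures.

Direct runoff: 0.0, 2.0, 22.0, 36.0, 54.0, 37.0, 52.0, 32.0, 12.0, 8.0, 6.0, 0.0 L/s; ΣQ_DR = 261.0 L/s.
V = ΣQ_DR · Δt = 261.0 × 7200 s = 1.879 × 10^6 L.
Over A = 3.45 ha, depth = V / A = 54.5 mm.

d ≈ 54.5 mm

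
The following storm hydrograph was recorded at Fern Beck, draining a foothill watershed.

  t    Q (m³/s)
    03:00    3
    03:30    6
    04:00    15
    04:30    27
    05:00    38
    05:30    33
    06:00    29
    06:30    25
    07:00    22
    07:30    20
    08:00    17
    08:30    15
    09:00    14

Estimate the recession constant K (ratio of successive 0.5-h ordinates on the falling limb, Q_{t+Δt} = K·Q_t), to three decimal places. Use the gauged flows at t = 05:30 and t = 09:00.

Using the recession-limb readings at t = 05:30 and t = 09:00: Q falls from 33 to 14 m³/s over 7 intervals.
K = (Q₂/Q₁)^(1/7) = (14/33)^(1/7) = 0.885.

K ≈ 0.885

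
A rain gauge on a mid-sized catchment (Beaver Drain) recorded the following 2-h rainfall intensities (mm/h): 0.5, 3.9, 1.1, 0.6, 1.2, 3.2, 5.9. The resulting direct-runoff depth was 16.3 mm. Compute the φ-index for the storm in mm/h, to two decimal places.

Only the 3 blocks with intensity above φ contribute runoff: 3.9, 3.2, 5.9 mm/h.
Σ(I−φ)·Δt = d  ⇒  (3.9+3.2+5.9 − 3φ)·2 = 16.3
φ = (13.00 − 16.3/2) / 3 = 1.62 mm/h.

φ ≈ 1.62 mm/h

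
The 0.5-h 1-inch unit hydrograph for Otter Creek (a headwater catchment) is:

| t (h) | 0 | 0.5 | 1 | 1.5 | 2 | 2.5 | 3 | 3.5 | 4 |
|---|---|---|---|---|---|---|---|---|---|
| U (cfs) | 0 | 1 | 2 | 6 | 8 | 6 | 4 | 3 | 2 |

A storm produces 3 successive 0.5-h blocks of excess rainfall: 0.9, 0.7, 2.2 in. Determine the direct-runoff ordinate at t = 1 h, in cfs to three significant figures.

Q ≈ 2.50 cfs

By discrete convolution, Q_j = Σ (P_i / 1 in) · U_{j−i}.
At t = 1 h (j=2): Q = (0.9/1)·2 + (0.7/1)·1 + (2.2/1)·0 = 2.50 cfs.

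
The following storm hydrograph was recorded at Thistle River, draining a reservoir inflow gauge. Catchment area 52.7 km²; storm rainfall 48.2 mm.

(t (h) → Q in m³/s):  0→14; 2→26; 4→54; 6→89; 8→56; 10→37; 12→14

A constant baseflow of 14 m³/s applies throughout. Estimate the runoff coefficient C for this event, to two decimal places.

ΣQ_DR = 192.0 m³/s; V = ΣQ_DR·Δt = 1.382 × 10^6 m³.
Runoff depth d = V / A = 26.23 mm.
C = d / P = 26.23 / 48.2 = 0.54.

C ≈ 0.54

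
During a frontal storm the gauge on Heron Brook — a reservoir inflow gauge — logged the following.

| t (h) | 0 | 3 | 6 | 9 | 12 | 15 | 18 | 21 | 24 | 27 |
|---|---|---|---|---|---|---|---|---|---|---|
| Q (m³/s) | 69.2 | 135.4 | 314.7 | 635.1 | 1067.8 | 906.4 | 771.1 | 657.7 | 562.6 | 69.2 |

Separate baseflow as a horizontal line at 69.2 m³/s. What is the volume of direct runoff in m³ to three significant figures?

Direct-runoff ordinates (Q − Q_b): 0.0, 66.2, 245.5, 565.9, 998.6, 837.2, 701.9, 588.5, 493.4, 0.0 m³/s.
ΣQ_DR = 4497 m³/s.
With Δt = 3 h = 10800 s, V = ΣQ_DR · Δt = 4497 × 10800 = 4.86 × 10^7 m³.

V ≈ 4.86 × 10^7 m³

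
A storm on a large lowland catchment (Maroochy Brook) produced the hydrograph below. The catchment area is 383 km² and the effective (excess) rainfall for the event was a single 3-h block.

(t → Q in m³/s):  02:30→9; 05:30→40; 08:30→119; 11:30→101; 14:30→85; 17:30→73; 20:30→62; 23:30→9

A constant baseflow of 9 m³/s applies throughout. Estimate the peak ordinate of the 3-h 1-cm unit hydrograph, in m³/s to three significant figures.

U_p ≈ 91.6 m³/s

Direct runoff: 0.0, 31.0, 110.0, 92.0, 76.0, 64.0, 53.0, 0.0 m³/s; ΣQ_DR = 426.0 m³/s, peak = 110.0 m³/s.
Runoff depth d = ΣQ_DR·Δt / A = 426.0 × 10800 / (383 km²) = 12.01 mm.
The 1-cm UH is the DRH scaled by (10 mm)/d, so U_p = 110.0 × 10/12.01 = 91.6 m³/s.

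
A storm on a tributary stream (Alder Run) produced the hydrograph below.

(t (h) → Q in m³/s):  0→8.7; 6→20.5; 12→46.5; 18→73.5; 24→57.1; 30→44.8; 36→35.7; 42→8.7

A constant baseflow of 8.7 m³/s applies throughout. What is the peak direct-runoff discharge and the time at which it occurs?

Q_p = 64.8 m³/s at t = 18 h

Subtracting baseflow gives direct-runoff ordinates: 0.0, 11.8, 37.8, 64.8, 48.4, 36.1, 27.0, 0.0 m³/s.
The maximum is 64.8 m³/s, occurring at the reading for t = 18 h.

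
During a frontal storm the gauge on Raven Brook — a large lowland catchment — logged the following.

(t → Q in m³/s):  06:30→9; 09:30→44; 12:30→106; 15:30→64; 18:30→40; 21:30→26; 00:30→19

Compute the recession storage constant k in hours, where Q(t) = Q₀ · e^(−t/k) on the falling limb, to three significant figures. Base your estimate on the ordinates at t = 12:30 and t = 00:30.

k ≈ 6.98 h

On the falling limb, Q drops from 106 to 19 m³/s between t = 12:30 and t = 00:30 (Δt = 12 h).
k = −Δt / ln(Q₂/Q₁) = −12 / ln(19/106) = 6.98 h.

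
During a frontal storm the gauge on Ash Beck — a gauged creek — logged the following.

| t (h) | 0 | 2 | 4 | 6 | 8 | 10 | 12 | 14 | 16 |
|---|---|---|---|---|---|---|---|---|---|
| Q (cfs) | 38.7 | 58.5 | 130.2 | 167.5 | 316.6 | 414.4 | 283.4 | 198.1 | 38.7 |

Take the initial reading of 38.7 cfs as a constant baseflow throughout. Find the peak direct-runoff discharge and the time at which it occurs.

Subtracting baseflow gives direct-runoff ordinates: 0.0, 19.8, 91.5, 128.8, 277.9, 375.7, 244.7, 159.4, 0.0 cfs.
The maximum is 375.7 cfs, occurring at the reading for t = 10 h.

Q_p = 375.7 cfs at t = 10 h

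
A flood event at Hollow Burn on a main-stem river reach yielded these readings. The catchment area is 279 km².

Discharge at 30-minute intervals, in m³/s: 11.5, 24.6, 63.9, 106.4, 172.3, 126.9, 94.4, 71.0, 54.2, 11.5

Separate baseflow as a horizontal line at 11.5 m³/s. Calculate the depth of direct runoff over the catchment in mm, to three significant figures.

Direct runoff: 0.0, 13.1, 52.4, 94.9, 160.8, 115.4, 82.9, 59.5, 42.7, 0.0 m³/s; ΣQ_DR = 621.7 m³/s.
V = ΣQ_DR · Δt = 621.7 × 1800 s = 1.119 × 10^6 m³.
Over A = 279 km², depth = V / A = 4.01 mm.

d ≈ 4.01 mm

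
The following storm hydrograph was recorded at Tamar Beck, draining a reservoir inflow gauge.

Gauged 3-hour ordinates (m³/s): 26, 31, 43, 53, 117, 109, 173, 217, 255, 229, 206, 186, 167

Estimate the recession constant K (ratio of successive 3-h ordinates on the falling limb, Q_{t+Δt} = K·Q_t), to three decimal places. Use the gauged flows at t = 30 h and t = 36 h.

Using the recession-limb readings at t = 30 h and t = 36 h: Q falls from 206 to 167 m³/s over 2 intervals.
K = (Q₂/Q₁)^(1/2) = (167/206)^(1/2) = 0.900.

K ≈ 0.900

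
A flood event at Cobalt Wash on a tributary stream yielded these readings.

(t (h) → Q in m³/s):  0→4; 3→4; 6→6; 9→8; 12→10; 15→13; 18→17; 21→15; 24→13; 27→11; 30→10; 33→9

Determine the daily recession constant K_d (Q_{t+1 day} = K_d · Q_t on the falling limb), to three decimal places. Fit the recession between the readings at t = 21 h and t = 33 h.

K_d ≈ 0.360

Between t = 21 h and t = 33 h the flow falls from 15 to 9 m³/s over 4×3 h = 12 h.
Per-interval ratio K = (9/15)^(1/4) = 0.8801; K_d = K^(24/3) = 0.360.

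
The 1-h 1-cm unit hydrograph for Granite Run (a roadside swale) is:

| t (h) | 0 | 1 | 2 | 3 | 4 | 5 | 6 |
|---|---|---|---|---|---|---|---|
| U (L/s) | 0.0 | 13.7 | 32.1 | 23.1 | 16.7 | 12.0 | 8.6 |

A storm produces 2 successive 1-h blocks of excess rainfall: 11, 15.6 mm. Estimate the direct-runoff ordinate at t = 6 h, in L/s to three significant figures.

Q ≈ 28.2 L/s

By discrete convolution, Q_j = Σ (P_i / 10 mm) · U_{j−i}.
At t = 6 h (j=6): Q = (11/10)·8.6 + (15.6/10)·12.0 = 28.2 L/s.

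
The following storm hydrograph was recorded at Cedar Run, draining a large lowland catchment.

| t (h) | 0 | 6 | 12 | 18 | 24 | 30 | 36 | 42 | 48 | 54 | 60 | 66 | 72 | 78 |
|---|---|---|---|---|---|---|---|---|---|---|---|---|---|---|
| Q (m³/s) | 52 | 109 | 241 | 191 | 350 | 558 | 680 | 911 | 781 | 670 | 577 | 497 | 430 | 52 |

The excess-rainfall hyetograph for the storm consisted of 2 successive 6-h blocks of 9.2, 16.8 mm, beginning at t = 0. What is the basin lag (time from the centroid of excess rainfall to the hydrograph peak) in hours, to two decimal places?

Centroid of excess rainfall: t_c = Σ P_i·t̄_i / ΣP_i = 6.8769 h (block centres at 3, 9 h).
Hydrograph peak occurs at t = 42 h, so basin lag t_L = 42 − 6.8769 = 35.12 h.

t_L ≈ 35.12 h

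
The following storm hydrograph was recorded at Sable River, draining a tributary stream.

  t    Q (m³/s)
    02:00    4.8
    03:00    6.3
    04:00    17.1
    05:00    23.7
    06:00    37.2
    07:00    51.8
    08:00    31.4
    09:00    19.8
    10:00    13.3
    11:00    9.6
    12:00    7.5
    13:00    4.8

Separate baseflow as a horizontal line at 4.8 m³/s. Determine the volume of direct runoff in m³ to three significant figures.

V ≈ 6.11 × 10^5 m³

Direct-runoff ordinates (Q − Q_b): 0.0, 1.5, 12.3, 18.9, 32.4, 47.0, 26.6, 15.0, 8.5, 4.8, 2.7, 0.0 m³/s.
ΣQ_DR = 169.7 m³/s.
With Δt = 1 h = 3600 s, V = ΣQ_DR · Δt = 169.7 × 3600 = 6.11 × 10^5 m³.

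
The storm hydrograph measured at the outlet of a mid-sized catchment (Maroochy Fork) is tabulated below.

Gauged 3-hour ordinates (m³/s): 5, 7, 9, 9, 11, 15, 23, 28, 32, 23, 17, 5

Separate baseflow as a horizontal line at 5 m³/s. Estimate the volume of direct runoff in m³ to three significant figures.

V ≈ 1.34 × 10^6 m³

Direct-runoff ordinates (Q − Q_b): 0.0, 2.0, 4.0, 4.0, 6.0, 10.0, 18.0, 23.0, 27.0, 18.0, 12.0, 0.0 m³/s.
ΣQ_DR = 124.0 m³/s.
With Δt = 3 h = 10800 s, V = ΣQ_DR · Δt = 124.0 × 10800 = 1.34 × 10^6 m³.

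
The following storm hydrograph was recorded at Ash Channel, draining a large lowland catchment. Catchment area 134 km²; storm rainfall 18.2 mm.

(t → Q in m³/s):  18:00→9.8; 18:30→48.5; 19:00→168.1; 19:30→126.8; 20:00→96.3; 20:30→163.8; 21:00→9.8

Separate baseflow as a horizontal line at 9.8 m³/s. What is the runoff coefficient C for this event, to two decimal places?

C ≈ 0.41

ΣQ_DR = 554.5 m³/s; V = ΣQ_DR·Δt = 9.981 × 10^5 m³.
Runoff depth d = V / A = 7.449 mm.
C = d / P = 7.449 / 18.2 = 0.41.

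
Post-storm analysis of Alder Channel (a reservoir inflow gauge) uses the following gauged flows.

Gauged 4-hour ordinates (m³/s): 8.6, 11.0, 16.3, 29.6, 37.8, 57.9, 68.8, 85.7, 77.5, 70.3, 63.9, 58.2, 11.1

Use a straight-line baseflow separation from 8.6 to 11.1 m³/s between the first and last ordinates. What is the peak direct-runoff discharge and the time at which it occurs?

Q_p = 75.64 m³/s at t = 28 h

Subtracting baseflow gives direct-runoff ordinates: 0.00, 2.19, 7.28, 20.38, 28.37, 48.26, 58.95, 75.64, 67.23, 59.83, 53.22, 47.31, 0.00 m³/s.
The maximum is 75.64 m³/s, occurring at the reading for t = 28 h.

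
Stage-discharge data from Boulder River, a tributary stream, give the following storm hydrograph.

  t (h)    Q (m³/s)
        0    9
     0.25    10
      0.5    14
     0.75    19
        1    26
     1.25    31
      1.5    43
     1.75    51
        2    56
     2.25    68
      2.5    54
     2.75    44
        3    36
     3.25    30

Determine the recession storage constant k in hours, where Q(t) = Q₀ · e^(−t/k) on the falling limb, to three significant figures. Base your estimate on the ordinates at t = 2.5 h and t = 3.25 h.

k ≈ 1.28 h

On the falling limb, Q drops from 54 to 30 m³/s between t = 2.5 h and t = 3.25 h (Δt = 0.75 h).
k = −Δt / ln(Q₂/Q₁) = −0.75 / ln(30/54) = 1.28 h.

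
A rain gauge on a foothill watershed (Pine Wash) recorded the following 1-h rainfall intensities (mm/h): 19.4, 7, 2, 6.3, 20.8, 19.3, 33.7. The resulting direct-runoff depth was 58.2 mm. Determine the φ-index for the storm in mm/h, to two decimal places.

φ ≈ 8.75 mm/h

Only the 4 blocks with intensity above φ contribute runoff: 19.4, 20.8, 19.3, 33.7 mm/h.
Σ(I−φ)·Δt = d  ⇒  (19.4+20.8+19.3+33.7 − 4φ)·1 = 58.2
φ = (93.20 − 58.2/1) / 4 = 8.75 mm/h.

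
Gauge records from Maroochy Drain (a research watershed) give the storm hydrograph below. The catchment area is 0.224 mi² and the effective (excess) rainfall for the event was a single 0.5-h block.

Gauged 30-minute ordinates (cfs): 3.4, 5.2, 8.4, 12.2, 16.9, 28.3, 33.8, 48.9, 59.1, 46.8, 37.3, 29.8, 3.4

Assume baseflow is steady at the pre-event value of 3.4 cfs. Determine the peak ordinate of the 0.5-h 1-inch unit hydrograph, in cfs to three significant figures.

U_p ≈ 55.7 cfs

Direct runoff: 0.0, 1.8, 5.0, 8.8, 13.5, 24.9, 30.4, 45.5, 55.7, 43.4, 33.9, 26.4, 0.0 cfs; ΣQ_DR = 289.3 cfs, peak = 55.7 cfs.
Runoff depth d = ΣQ_DR·Δt / A = 289.3 × 1800 / (0.224 mi²) = 1.001 in.
The 1-inch UH is the DRH scaled by (1 in)/d, so U_p = 55.7 × 1/1.001 = 55.7 cfs.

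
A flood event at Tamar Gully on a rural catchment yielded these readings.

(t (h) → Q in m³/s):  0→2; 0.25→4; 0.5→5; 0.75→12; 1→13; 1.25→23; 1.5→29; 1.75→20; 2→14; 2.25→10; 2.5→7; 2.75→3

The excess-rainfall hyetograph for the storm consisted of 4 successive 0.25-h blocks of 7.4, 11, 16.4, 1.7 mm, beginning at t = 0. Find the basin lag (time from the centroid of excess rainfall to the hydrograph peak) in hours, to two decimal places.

Centroid of excess rainfall: t_c = Σ P_i·t̄_i / ΣP_i = 0.4599 h (block centres at 0.125, 0.375, 0.625, 0.875 h).
Hydrograph peak occurs at t = 1.5 h, so basin lag t_L = 1.5 − 0.4599 = 1.04 h.

t_L ≈ 1.04 h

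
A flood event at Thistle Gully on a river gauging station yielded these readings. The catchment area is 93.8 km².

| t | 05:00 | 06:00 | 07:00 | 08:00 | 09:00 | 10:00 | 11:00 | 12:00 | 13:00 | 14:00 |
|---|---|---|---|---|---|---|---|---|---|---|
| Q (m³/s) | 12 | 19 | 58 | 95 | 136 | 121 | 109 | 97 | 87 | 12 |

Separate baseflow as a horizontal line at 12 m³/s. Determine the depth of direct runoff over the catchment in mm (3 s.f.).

d ≈ 24.0 mm

Direct runoff: 0.0, 7.0, 46.0, 83.0, 124.0, 109.0, 97.0, 85.0, 75.0, 0.0 m³/s; ΣQ_DR = 626.0 m³/s.
V = ΣQ_DR · Δt = 626.0 × 3600 s = 2.254 × 10^6 m³.
Over A = 93.8 km², depth = V / A = 24.0 mm.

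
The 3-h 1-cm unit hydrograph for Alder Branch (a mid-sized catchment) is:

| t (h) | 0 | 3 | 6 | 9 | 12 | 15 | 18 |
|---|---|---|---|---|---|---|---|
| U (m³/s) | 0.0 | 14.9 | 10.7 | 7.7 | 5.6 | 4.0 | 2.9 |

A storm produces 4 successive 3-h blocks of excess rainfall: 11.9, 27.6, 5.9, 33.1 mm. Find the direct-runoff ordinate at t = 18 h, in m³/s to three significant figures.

Q ≈ 43.3 m³/s

By discrete convolution, Q_j = Σ (P_i / 10 mm) · U_{j−i}.
At t = 18 h (j=6): Q = (11.9/10)·2.9 + (27.6/10)·4.0 + (5.9/10)·5.6 + (33.1/10)·7.7 = 43.3 m³/s.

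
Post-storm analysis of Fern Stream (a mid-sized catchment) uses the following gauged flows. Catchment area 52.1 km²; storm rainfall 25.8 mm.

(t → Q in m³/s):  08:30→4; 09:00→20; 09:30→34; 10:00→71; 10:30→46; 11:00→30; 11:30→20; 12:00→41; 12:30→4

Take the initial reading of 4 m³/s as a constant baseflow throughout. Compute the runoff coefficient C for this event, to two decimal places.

ΣQ_DR = 234.0 m³/s; V = ΣQ_DR·Δt = 4.212 × 10^5 m³.
Runoff depth d = V / A = 8.084 mm.
C = d / P = 8.084 / 25.8 = 0.31.

C ≈ 0.31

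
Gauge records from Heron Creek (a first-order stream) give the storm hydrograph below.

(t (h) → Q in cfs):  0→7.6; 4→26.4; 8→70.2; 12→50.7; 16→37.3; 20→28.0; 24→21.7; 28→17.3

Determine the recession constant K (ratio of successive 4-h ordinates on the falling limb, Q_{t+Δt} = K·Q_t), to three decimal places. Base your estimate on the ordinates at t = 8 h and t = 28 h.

K ≈ 0.756

Using the recession-limb readings at t = 8 h and t = 28 h: Q falls from 70.2 to 17.3 cfs over 5 intervals.
K = (Q₂/Q₁)^(1/5) = (17.3/70.2)^(1/5) = 0.756.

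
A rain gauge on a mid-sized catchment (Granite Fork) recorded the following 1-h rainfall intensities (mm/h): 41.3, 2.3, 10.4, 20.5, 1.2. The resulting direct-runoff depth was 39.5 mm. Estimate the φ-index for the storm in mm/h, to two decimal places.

φ ≈ 11.15 mm/h

Only the 2 blocks with intensity above φ contribute runoff: 41.3, 20.5 mm/h.
Σ(I−φ)·Δt = d  ⇒  (41.3+20.5 − 2φ)·1 = 39.5
φ = (61.80 − 39.5/1) / 2 = 11.15 mm/h.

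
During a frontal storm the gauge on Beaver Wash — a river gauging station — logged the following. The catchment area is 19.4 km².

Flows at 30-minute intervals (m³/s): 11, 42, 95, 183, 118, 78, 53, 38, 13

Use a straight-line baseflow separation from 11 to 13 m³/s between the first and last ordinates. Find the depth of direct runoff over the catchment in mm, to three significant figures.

Direct runoff: 0.00, 30.75, 83.50, 171.25, 106.00, 65.75, 40.50, 25.25, 0.00 m³/s; ΣQ_DR = 523.0 m³/s.
V = ΣQ_DR · Δt = 523.0 × 1800 s = 9.414 × 10^5 m³.
Over A = 19.4 km², depth = V / A = 48.5 mm.

d ≈ 48.5 mm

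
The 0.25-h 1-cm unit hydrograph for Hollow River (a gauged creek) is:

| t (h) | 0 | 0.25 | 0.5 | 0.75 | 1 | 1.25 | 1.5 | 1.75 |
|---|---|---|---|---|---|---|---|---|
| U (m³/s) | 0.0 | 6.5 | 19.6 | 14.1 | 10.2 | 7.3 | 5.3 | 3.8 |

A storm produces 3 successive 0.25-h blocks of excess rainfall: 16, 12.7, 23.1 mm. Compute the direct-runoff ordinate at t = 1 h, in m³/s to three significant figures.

Q ≈ 79.5 m³/s

By discrete convolution, Q_j = Σ (P_i / 10 mm) · U_{j−i}.
At t = 1 h (j=4): Q = (16/10)·10.2 + (12.7/10)·14.1 + (23.1/10)·19.6 = 79.5 m³/s.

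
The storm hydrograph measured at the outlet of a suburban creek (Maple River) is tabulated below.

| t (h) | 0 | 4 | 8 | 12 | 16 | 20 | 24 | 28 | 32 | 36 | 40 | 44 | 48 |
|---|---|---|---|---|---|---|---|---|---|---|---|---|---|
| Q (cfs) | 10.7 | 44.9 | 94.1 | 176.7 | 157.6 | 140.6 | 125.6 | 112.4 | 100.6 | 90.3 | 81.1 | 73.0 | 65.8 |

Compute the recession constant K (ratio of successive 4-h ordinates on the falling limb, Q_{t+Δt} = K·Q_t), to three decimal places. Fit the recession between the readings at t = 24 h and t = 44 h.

K ≈ 0.897

Using the recession-limb readings at t = 24 h and t = 44 h: Q falls from 125.6 to 73.0 cfs over 5 intervals.
K = (Q₂/Q₁)^(1/5) = (73.0/125.6)^(1/5) = 0.897.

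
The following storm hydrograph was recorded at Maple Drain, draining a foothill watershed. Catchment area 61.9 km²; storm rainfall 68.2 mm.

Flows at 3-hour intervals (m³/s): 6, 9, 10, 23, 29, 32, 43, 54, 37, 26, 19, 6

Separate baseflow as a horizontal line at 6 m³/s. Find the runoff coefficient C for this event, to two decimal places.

C ≈ 0.57

ΣQ_DR = 222.0 m³/s; V = ΣQ_DR·Δt = 2.398 × 10^6 m³.
Runoff depth d = V / A = 38.73 mm.
C = d / P = 38.73 / 68.2 = 0.57.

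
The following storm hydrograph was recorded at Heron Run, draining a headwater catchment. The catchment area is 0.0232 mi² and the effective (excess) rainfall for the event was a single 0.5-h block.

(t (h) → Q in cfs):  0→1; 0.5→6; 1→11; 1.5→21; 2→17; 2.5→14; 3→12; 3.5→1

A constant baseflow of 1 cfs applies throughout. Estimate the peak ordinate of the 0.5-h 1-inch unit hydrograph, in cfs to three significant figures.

U_p ≈ 7.98 cfs

Direct runoff: 0.0, 5.0, 10.0, 20.0, 16.0, 13.0, 11.0, 0.0 cfs; ΣQ_DR = 75.00 cfs, peak = 20.0 cfs.
Runoff depth d = ΣQ_DR·Δt / A = 75.00 × 1800 / (0.0232 mi²) = 2.505 in.
The 1-inch UH is the DRH scaled by (1 in)/d, so U_p = 20.0 × 1/2.505 = 7.98 cfs.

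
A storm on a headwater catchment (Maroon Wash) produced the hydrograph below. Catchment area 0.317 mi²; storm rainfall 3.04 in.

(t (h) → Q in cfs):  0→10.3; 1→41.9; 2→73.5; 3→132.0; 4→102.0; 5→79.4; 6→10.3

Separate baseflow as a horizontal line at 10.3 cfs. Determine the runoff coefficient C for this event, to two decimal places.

C ≈ 0.61

ΣQ_DR = 377.3 cfs; V = ΣQ_DR·Δt = 1.358 × 10^6 ft³.
Runoff depth d = V / A = 1.844 in.
C = d / P = 1.844 / 3.04 = 0.61.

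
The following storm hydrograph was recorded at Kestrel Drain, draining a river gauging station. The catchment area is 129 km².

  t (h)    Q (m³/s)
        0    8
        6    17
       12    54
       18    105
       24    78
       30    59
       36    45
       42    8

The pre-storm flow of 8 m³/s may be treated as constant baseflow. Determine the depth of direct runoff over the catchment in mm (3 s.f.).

Direct runoff: 0.0, 9.0, 46.0, 97.0, 70.0, 51.0, 37.0, 0.0 m³/s; ΣQ_DR = 310.0 m³/s.
V = ΣQ_DR · Δt = 310.0 × 21600 s = 6.696 × 10^6 m³.
Over A = 129 km², depth = V / A = 51.9 mm.

d ≈ 51.9 mm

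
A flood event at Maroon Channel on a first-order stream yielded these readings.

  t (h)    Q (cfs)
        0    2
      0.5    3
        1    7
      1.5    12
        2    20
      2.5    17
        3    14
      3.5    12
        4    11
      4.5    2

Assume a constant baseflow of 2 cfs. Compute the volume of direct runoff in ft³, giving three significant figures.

V ≈ 1.44 × 10^5 ft³

Direct-runoff ordinates (Q − Q_b): 0.0, 1.0, 5.0, 10.0, 18.0, 15.0, 12.0, 10.0, 9.0, 0.0 cfs.
ΣQ_DR = 80.00 cfs.
With Δt = 0.5 h = 1800 s, V = ΣQ_DR · Δt = 80.00 × 1800 = 1.44 × 10^5 ft³.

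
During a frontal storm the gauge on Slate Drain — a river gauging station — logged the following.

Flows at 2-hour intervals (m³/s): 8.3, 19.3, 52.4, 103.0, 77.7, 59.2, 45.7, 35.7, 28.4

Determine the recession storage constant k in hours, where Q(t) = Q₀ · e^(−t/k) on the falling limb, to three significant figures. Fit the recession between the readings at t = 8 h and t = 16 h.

k ≈ 7.95 h

On the falling limb, Q drops from 77.7 to 28.4 m³/s between t = 8 h and t = 16 h (Δt = 8 h).
k = −Δt / ln(Q₂/Q₁) = −8 / ln(28.4/77.7) = 7.95 h.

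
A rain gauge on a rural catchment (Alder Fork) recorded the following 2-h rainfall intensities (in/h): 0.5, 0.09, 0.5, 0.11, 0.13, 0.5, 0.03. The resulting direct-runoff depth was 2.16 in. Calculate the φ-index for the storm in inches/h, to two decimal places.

φ ≈ 0.14 in/h

Only the 3 blocks with intensity above φ contribute runoff: 0.5, 0.5, 0.5 in/h.
Σ(I−φ)·Δt = d  ⇒  (0.5+0.5+0.5 − 3φ)·2 = 2.16
φ = (1.500 − 2.16/2) / 3 = 0.14 in/h.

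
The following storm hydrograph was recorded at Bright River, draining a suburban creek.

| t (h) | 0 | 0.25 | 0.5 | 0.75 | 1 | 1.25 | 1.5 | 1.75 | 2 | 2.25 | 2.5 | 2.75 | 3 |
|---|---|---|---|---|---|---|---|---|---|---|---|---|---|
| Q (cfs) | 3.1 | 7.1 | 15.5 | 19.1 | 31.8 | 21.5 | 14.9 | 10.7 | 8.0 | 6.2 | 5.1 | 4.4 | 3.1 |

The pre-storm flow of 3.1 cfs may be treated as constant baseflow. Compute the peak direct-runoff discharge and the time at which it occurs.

Subtracting baseflow gives direct-runoff ordinates: 0.0, 4.0, 12.4, 16.0, 28.7, 18.4, 11.8, 7.6, 4.9, 3.1, 2.0, 1.3, 0.0 cfs.
The maximum is 28.7 cfs, occurring at the reading for t = 1 h.

Q_p = 28.7 cfs at t = 1 h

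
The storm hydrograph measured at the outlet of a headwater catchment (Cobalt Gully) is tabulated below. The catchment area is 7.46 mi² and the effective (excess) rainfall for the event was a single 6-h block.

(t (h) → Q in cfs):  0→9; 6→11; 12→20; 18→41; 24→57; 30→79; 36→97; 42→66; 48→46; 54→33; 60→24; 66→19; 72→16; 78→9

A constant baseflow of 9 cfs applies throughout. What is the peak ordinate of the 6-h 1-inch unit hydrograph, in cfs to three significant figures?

Direct runoff: 0.0, 2.0, 11.0, 32.0, 48.0, 70.0, 88.0, 57.0, 37.0, 24.0, 15.0, 10.0, 7.0, 0.0 cfs; ΣQ_DR = 401.0 cfs, peak = 88.0 cfs.
Runoff depth d = ΣQ_DR·Δt / A = 401.0 × 21600 / (7.46 mi²) = 0.4998 in.
The 1-inch UH is the DRH scaled by (1 in)/d, so U_p = 88.0 × 1/0.4998 = 176 cfs.

U_p ≈ 176 cfs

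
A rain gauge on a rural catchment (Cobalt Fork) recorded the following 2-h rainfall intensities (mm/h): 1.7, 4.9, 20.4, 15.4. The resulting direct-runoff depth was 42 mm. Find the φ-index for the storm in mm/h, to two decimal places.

φ ≈ 7.40 mm/h

Only the 2 blocks with intensity above φ contribute runoff: 20.4, 15.4 mm/h.
Σ(I−φ)·Δt = d  ⇒  (20.4+15.4 − 2φ)·2 = 42
φ = (35.80 − 42/2) / 2 = 7.40 mm/h.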